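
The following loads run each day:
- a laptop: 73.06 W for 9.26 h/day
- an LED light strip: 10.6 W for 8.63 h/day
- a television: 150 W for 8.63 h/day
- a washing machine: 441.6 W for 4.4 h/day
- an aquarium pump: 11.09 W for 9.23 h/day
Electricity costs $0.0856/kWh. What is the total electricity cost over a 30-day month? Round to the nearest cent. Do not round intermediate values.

$10.55

laptop: 73.06 W × 9.26 h × 30 d = 20,296 Wh = 20.3 kWh
LED light strip: 10.6 W × 8.63 h × 30 d = 2,744 Wh = 2.744 kWh
television: 150 W × 8.63 h × 30 d = 38,835 Wh = 38.84 kWh
washing machine: 441.6 W × 4.4 h × 30 d = 58,291 Wh = 58.29 kWh
aquarium pump: 11.09 W × 9.23 h × 30 d = 3,071 Wh = 3.071 kWh
Total energy = 20.3 + 2.744 + 38.84 + 58.29 + 3.071 = 123.2 kWh
Cost = 123.2 kWh × $0.0856 = $10.55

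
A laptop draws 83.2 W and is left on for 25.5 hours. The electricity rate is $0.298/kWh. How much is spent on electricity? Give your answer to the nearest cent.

$0.63

Energy = 83.2 W × 25.5 h = 2,122 Wh = 2.122 kWh
Cost = 2.122 kWh × $0.298/kWh = $0.63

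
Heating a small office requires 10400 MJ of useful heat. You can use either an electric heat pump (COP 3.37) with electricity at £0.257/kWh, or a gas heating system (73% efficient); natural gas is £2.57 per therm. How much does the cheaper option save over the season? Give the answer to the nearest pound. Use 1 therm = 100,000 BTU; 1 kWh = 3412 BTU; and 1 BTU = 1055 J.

£127

Heat load = 10400 MJ = 10,400,000,000 J / 1055 = 9,857,820 BTU
Gas: input = 9,857,820 / 0.73 = 13,503,863 BTU = 135 therm → 135 × £2.57 = £347.05
Heat pump: 9,857,820 BTU / 3412 = 2,889 kWh heat; / 3.37 = 857.3 kWh in → × £0.257 = £220.33
Difference = |£347.05 − £220.33| = £126.72 ≈ £127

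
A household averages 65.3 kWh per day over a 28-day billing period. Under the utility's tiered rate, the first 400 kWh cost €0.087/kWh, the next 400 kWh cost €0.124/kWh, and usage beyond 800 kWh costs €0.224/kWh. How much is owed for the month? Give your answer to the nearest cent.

€314.76

Usage = 65.3 kWh/day × 28 days = 1828.4 kWh
First 400 kWh × €0.087 = €34.80
Next 400 kWh × €0.124 = €49.60
Remaining 1028.4 kWh × €0.224 = €230.36
Total = €314.76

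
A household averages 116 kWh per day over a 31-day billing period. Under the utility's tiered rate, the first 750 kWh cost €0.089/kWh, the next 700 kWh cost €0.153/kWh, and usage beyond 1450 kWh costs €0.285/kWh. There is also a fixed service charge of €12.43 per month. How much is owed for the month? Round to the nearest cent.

Usage = 116 kWh/day × 31 days = 3596 kWh
First 750 kWh × €0.089 = €66.75
Next 700 kWh × €0.153 = €107.10
Remaining 2146 kWh × €0.285 = €611.61
Energy charge = €785.46; + service €12.43 = €797.89

€797.89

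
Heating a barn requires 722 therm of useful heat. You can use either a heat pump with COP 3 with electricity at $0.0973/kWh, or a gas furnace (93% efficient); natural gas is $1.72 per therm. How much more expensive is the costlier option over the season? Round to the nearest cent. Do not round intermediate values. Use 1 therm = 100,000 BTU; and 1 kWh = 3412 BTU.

$649.00

Heat load = 722 therm × 100,000 = 72,200,000 BTU
Gas: input = 72,200,000 / 0.93 = 77,634,409 BTU = 776.3 therm → 776.3 × $1.72 = $1,335.31
Heat pump: 72,200,000 BTU / 3412 = 21,160 kWh heat; / 3 = 7,054 kWh in → × $0.0973 = $686.31
Difference = |$1,335.31 − $686.31| = $649.00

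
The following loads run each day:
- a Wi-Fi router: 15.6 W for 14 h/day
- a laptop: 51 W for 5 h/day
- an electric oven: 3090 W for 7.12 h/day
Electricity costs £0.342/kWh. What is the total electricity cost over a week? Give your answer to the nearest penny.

£53.80

Wi-Fi router: 15.6 W × 14 h × 7 d = 1,529 Wh = 1.529 kWh
laptop: 51 W × 5 h × 7 d = 1,785 Wh = 1.785 kWh
electric oven: 3090 W × 7.12 h × 7 d = 154,006 Wh = 154 kWh
Total energy = 1.529 + 1.785 + 154 = 157.3 kWh
Cost = 157.3 kWh × £0.342 = £53.80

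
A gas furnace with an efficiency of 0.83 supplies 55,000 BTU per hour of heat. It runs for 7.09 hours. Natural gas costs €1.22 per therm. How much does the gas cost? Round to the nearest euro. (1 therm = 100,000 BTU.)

€6

Heat delivered = 55,000 BTU/h × 7.09 h = 389,950 BTU
Gas input = 389,950 / 0.83 = 469,819 BTU
= 469,819 / 100,000 = 4.698 therm
Cost = 4.698 × €1.22/therm = €5.73 ≈ €6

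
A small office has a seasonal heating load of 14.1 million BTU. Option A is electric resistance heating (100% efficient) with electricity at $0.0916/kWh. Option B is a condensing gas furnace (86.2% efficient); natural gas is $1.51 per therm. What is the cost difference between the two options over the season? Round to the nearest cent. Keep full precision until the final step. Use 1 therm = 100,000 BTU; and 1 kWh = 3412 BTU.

Heat load = 14.1 × 10⁶ BTU = 14,100,000 BTU
Gas: input = 14,100,000 / 0.862 = 16,357,309 BTU = 163.6 therm → 163.6 × $1.51 = $247.00
Electric: 14,100,000 BTU / 3412 = 4,132 kWh → × $0.0916 = $378.53
Difference = |$247.00 − $378.53| = $131.54

$131.54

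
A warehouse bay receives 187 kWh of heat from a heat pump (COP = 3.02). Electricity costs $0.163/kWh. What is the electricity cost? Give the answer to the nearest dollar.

$10

Electrical input = 187 kWh / 3.02 = 61.92 kWh
Cost = 61.92 × $0.163/kWh = $10.09 ≈ $10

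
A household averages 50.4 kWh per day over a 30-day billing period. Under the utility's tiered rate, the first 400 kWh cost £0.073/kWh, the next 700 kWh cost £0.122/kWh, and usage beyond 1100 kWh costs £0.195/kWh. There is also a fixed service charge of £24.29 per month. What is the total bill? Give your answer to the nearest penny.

£219.23

Usage = 50.4 kWh/day × 30 days = 1512 kWh
First 400 kWh × £0.073 = £29.20
Next 700 kWh × £0.122 = £85.40
Remaining 412 kWh × £0.195 = £80.34
Energy charge = £194.94; + service £24.29 = £219.23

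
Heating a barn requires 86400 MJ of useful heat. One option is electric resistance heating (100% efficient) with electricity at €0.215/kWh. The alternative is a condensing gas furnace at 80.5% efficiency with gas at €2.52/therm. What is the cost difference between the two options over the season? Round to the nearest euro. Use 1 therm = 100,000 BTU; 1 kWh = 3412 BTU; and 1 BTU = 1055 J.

€2597

Heat load = 86400 MJ = 86,400,000,000 J / 1055 = 81,895,735 BTU
Gas: input = 81,895,735 / 0.805 = 101,733,832 BTU = 1,017 therm → 1,017 × €2.52 = €2,563.69
Electric: 81,895,735 BTU / 3412 = 24,000 kWh → × €0.215 = €5,160.49
Difference = |€2,563.69 − €5,160.49| = €2,596.79 ≈ €2597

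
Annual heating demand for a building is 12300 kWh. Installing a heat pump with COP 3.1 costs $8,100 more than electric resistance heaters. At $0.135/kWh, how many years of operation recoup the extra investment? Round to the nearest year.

Resistance: 12300 kWh × $0.135 = $1,660.50/yr
Heat pump: 12300 / 3.1 = 3968 kWh in → × $0.135 = $535.65/yr
Annual savings = $1,124.85
Payback = $8,100 / $1,124.85 = 7.2 years

7 years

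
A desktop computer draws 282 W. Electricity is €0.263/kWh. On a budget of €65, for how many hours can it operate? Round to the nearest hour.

876 h

Energy budget = €65 / €0.263 per kWh = 247.1 kWh = 247,148 Wh
Runtime = 247,148 Wh / 282 W = 876.4 h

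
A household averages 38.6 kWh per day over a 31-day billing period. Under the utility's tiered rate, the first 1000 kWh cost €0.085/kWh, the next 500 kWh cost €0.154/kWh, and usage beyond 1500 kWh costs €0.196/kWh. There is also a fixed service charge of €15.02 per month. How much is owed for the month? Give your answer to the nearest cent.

€130.30

Usage = 38.6 kWh/day × 31 days = 1196.6 kWh
First 1000 kWh × €0.085 = €85.00
Next 196.6 kWh × €0.154 = €30.28
Remaining tier: 0 kWh (not reached)
Energy charge = €115.28; + service €15.02 = €130.30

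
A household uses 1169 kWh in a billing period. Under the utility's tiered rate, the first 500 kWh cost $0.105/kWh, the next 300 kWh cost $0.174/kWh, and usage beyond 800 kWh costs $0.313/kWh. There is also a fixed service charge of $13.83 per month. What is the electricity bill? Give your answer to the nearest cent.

$234.03

First 500 kWh × $0.105 = $52.50
Next 300 kWh × $0.174 = $52.20
Remaining 369 kWh × $0.313 = $115.50
Energy charge = $220.20; + service $13.83 = $234.03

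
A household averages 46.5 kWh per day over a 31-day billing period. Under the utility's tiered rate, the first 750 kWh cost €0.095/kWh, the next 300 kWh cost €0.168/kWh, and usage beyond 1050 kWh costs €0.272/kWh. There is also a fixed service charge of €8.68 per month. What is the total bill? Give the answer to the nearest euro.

€237

Usage = 46.5 kWh/day × 31 days = 1441.5 kWh
First 750 kWh × €0.095 = €71.25
Next 300 kWh × €0.168 = €50.40
Remaining 391.5 kWh × €0.272 = €106.49
Energy charge = €228.14; + service €8.68 = €236.82 ≈ €237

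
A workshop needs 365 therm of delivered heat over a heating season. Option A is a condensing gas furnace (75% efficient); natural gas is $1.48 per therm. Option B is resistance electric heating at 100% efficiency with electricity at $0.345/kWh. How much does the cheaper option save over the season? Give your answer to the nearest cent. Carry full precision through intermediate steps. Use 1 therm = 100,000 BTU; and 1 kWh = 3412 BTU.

$2970.38

Heat load = 365 therm × 100,000 = 36,500,000 BTU
Gas: input = 36,500,000 / 0.75 = 48,666,667 BTU = 486.7 therm → 486.7 × $1.48 = $720.27
Electric: 36,500,000 BTU / 3412 = 10,700 kWh → × $0.345 = $3,690.65
Difference = |$720.27 − $3,690.65| = $2,970.38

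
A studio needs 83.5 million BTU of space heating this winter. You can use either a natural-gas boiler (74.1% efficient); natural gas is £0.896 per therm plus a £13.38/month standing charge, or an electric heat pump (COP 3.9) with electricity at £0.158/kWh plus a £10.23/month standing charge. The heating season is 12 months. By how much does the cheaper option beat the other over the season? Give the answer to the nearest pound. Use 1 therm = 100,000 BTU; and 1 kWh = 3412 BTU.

Heat load = 83.5 × 10⁶ BTU = 83,500,000 BTU
Gas: input = 83,500,000 / 0.741 = 112,685,560 BTU = 1,127 therm → 1,127 × £0.896 = £1,009.66; + 12 × £13.38 standing = £1,170.22
Heat pump: 83,500,000 BTU / 3412 = 24,470 kWh heat; / 3.9 = 6,275 kWh in → × £0.158 = £991.45; + 12 × £10.23 standing = £1,114.21
Difference = |£1,170.22 − £1,114.21| = £56.01 ≈ £56

£56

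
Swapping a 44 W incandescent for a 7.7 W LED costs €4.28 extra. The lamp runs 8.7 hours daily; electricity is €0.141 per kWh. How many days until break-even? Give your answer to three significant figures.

Power saved = 44 − 7.7 = 36.3 W
Daily energy saved = 36.3 W × 8.7 h = 315.8 Wh = 0.31581 kWh
Daily savings = 0.31581 × €0.141 = €0.0445
Payback = €4.28 / €0.0445 per day = 96.12 days

96.1 days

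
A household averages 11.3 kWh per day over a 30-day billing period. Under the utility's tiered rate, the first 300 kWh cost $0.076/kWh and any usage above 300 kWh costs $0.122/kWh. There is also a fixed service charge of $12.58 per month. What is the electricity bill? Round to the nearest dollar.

Usage = 11.3 kWh/day × 30 days = 339 kWh
First 300 kWh × $0.076 = $22.80
Remaining 39 kWh × $0.122 = $4.76
Energy charge = $27.56; + service $12.58 = $40.14 ≈ $40

$40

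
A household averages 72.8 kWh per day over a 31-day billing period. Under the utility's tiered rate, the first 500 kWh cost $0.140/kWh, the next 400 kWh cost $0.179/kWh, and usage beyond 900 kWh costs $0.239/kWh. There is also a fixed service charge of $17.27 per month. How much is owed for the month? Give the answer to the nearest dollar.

$483

Usage = 72.8 kWh/day × 31 days = 2256.8 kWh
First 500 kWh × $0.140 = $70.00
Next 400 kWh × $0.179 = $71.60
Remaining 1356.8 kWh × $0.239 = $324.28
Energy charge = $465.88; + service $17.27 = $483.15 ≈ $483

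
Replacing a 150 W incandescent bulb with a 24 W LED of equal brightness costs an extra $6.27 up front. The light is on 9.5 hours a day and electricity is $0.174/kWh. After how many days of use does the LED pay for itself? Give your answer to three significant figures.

30.1 days

Power saved = 150 − 24 = 126 W
Daily energy saved = 126 W × 9.5 h = 1197 Wh = 1.197 kWh
Daily savings = 1.197 × $0.174 = $0.2083
Payback = $6.27 / $0.2083 per day = 30.1 days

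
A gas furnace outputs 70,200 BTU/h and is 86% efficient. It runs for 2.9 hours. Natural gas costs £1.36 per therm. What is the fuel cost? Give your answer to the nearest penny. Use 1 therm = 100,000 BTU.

£3.22

Heat delivered = 70,200 BTU/h × 2.9 h = 203,580 BTU
Gas input = 203,580 / 0.86 = 236,721 BTU
= 236,721 / 100,000 = 2.367 therm
Cost = 2.367 × £1.36/therm = £3.22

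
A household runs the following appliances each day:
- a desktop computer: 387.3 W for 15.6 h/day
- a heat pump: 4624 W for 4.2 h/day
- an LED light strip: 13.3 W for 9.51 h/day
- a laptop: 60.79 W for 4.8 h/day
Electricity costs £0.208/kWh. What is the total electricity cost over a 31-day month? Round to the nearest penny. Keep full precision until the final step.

desktop computer: 387.3 W × 15.6 h × 31 d = 187,298 Wh = 187.3 kWh
heat pump: 4624 W × 4.2 h × 31 d = 602,045 Wh = 602 kWh
LED light strip: 13.3 W × 9.51 h × 31 d = 3,921 Wh = 3.921 kWh
laptop: 60.79 W × 4.8 h × 31 d = 9,046 Wh = 9.046 kWh
Total energy = 187.3 + 602 + 3.921 + 9.046 = 802.3 kWh
Cost = 802.3 kWh × £0.208 = £166.88

£166.88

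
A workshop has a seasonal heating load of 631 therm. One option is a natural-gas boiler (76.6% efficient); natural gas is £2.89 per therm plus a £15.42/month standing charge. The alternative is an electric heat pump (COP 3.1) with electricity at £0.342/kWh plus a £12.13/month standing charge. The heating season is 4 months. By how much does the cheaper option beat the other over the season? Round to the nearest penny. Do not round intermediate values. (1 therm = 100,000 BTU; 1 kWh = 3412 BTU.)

Heat load = 631 therm × 100,000 = 63,100,000 BTU
Gas: input = 63,100,000 / 0.766 = 82,375,979 BTU = 823.8 therm → 823.8 × £2.89 = £2,380.67; + 4 × £15.42 standing = £2,442.35
Heat pump: 63,100,000 BTU / 3412 = 18,490 kWh heat; / 3.1 = 5,966 kWh in → × £0.342 = £2,040.26; + 4 × £12.13 standing = £2,088.78
Difference = |£2,442.35 − £2,088.78| = £353.57

£353.57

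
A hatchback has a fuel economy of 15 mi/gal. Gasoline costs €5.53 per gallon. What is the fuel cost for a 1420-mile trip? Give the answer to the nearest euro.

Fuel = 1420 mi / 15 mpg = 94.67 gal
Cost = 94.67 gal × €5.53/gal = €523.51 ≈ €524

€524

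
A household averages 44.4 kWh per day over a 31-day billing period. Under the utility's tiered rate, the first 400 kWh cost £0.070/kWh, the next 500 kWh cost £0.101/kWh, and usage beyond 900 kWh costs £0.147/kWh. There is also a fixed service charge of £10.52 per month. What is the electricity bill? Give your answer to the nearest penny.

£159.05

Usage = 44.4 kWh/day × 31 days = 1376.4 kWh
First 400 kWh × £0.070 = £28.00
Next 500 kWh × £0.101 = £50.50
Remaining 476.4 kWh × £0.147 = £70.03
Energy charge = £148.53; + service £10.52 = £159.05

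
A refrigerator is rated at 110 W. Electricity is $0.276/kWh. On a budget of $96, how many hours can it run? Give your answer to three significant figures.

3160 h

Energy budget = $96 / $0.276 per kWh = 347.8 kWh = 347,826 Wh
Runtime = 347,826 Wh / 110 W = 3,162 h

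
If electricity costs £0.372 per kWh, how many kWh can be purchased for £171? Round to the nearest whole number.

£171 / £0.372 per kWh = 459.7 kWh

460 kWh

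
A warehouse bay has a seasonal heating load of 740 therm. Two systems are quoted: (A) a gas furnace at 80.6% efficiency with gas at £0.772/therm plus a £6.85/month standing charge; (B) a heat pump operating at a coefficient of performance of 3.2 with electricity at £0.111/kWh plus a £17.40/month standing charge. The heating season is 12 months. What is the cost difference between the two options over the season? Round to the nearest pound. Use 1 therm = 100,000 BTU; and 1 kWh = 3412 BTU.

£170

Heat load = 740 therm × 100,000 = 74,000,000 BTU
Gas: input = 74,000,000 / 0.806 = 91,811,414 BTU = 918.1 therm → 918.1 × £0.772 = £708.78; + 12 × £6.85 standing = £790.98
Heat pump: 74,000,000 BTU / 3412 = 21,690 kWh heat; / 3.2 = 6,778 kWh in → × £0.111 = £752.31; + 12 × £17.40 standing = £961.11
Difference = |£790.98 − £961.11| = £170.12 ≈ £170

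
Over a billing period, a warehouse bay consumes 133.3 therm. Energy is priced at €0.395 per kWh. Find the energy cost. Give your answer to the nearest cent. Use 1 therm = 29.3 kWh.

133.3 therm × (29.3 kWh/therm) = 3,906 kWh
Cost = 3,906 kWh × €0.395/kWh = €1,542.75

€1542.75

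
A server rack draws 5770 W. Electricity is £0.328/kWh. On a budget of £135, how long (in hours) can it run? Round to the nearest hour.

Energy budget = £135 / £0.328 per kWh = 411.6 kWh = 411,585 Wh
Runtime = 411,585 Wh / 5770 W = 71.33 h

71 h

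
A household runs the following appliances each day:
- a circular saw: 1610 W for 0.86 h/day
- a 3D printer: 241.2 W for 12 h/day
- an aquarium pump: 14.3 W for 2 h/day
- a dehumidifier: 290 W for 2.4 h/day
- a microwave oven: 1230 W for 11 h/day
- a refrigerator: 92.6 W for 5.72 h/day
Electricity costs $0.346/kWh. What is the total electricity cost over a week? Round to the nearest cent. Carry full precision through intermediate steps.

$46.17

circular saw: 1610 W × 0.86 h × 7 d = 9,692 Wh = 9.692 kWh
3D printer: 241.2 W × 12 h × 7 d = 20,261 Wh = 20.26 kWh
aquarium pump: 14.3 W × 2 h × 7 d = 200 Wh = 0.2002 kWh
dehumidifier: 290 W × 2.4 h × 7 d = 4,872 Wh = 4.872 kWh
microwave oven: 1230 W × 11 h × 7 d = 94,710 Wh = 94.71 kWh
refrigerator: 92.6 W × 5.72 h × 7 d = 3,708 Wh = 3.708 kWh
Total energy = 9.692 + 20.26 + 0.2002 + 4.872 + 94.71 + 3.708 = 133.4 kWh
Cost = 133.4 kWh × $0.346 = $46.17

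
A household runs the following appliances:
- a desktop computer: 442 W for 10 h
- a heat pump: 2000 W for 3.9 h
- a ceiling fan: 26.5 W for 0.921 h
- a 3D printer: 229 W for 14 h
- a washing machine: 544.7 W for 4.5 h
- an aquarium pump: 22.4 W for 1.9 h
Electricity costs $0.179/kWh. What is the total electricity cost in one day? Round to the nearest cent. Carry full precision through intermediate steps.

$3.21

desktop computer: 442 W × 10 h = 4,420 Wh = 4.42 kWh
heat pump: 2000 W × 3.9 h = 7,800 Wh = 7.8 kWh
ceiling fan: 26.5 W × 0.921 h = 24 Wh = 0.02441 kWh
3D printer: 229 W × 14 h = 3,206 Wh = 3.206 kWh
washing machine: 544.7 W × 4.5 h = 2,451 Wh = 2.451 kWh
aquarium pump: 22.4 W × 1.9 h = 43 Wh = 0.04256 kWh
Total energy = 4.42 + 7.8 + 0.02441 + 3.206 + 2.451 + 0.04256 = 17.94 kWh
Cost = 17.94 kWh × $0.179 = $3.21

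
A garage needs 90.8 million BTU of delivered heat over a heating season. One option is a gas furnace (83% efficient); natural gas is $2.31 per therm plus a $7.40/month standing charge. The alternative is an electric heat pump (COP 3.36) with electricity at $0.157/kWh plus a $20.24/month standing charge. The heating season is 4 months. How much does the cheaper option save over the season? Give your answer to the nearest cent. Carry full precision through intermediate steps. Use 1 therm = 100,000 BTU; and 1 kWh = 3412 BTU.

$1232.25

Heat load = 90.8 × 10⁶ BTU = 90,800,000 BTU
Gas: input = 90,800,000 / 0.83 = 109,397,590 BTU = 1,094 therm → 1,094 × $2.31 = $2,527.08; + 4 × $7.40 standing = $2,556.68
Heat pump: 90,800,000 BTU / 3412 = 26,610 kWh heat; / 3.36 = 7,920 kWh in → × $0.157 = $1,243.48; + 4 × $20.24 standing = $1,324.44
Difference = |$2,556.68 − $1,324.44| = $1,232.25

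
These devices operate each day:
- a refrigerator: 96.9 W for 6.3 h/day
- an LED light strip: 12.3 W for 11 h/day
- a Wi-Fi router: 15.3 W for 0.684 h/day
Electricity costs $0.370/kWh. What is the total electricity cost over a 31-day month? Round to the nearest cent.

$8.67

refrigerator: 96.9 W × 6.3 h × 31 d = 18,925 Wh = 18.92 kWh
LED light strip: 12.3 W × 11 h × 31 d = 4,194 Wh = 4.194 kWh
Wi-Fi router: 15.3 W × 0.684 h × 31 d = 324 Wh = 0.3244 kWh
Total energy = 18.92 + 4.194 + 0.3244 = 23.44 kWh
Cost = 23.44 kWh × $0.370 = $8.67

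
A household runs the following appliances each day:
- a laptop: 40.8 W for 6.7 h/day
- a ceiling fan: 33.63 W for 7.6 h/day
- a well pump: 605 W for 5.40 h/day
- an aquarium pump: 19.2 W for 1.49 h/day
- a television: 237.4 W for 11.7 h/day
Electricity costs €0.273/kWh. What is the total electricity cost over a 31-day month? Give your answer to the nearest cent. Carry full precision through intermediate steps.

laptop: 40.8 W × 6.7 h × 31 d = 8,474 Wh = 8.474 kWh
ceiling fan: 33.63 W × 7.6 h × 31 d = 7,923 Wh = 7.923 kWh
well pump: 605 W × 5.40 h × 31 d = 101,277 Wh = 101.3 kWh
aquarium pump: 19.2 W × 1.49 h × 31 d = 887 Wh = 0.8868 kWh
television: 237.4 W × 11.7 h × 31 d = 86,105 Wh = 86.1 kWh
Total energy = 8.474 + 7.923 + 101.3 + 0.8868 + 86.1 = 204.7 kWh
Cost = 204.7 kWh × €0.273 = €55.87

€55.87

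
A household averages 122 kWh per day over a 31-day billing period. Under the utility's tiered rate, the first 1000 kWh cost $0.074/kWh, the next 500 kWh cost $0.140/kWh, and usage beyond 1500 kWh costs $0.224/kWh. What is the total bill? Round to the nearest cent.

Usage = 122 kWh/day × 31 days = 3782 kWh
First 1000 kWh × $0.074 = $74.00
Next 500 kWh × $0.140 = $70.00
Remaining 2282 kWh × $0.224 = $511.17
Total = $655.17

$655.17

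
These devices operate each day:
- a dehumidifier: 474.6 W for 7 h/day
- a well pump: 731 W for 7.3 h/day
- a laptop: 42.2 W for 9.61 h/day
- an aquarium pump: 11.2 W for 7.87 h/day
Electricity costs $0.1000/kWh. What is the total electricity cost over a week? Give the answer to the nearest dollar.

$6

dehumidifier: 474.6 W × 7 h × 7 d = 23,255 Wh = 23.26 kWh
well pump: 731 W × 7.3 h × 7 d = 37,354 Wh = 37.35 kWh
laptop: 42.2 W × 9.61 h × 7 d = 2,839 Wh = 2.839 kWh
aquarium pump: 11.2 W × 7.87 h × 7 d = 617 Wh = 0.617 kWh
Total energy = 23.26 + 37.35 + 2.839 + 0.617 = 64.07 kWh
Cost = 64.07 kWh × $0.1000 = $6.41 ≈ $6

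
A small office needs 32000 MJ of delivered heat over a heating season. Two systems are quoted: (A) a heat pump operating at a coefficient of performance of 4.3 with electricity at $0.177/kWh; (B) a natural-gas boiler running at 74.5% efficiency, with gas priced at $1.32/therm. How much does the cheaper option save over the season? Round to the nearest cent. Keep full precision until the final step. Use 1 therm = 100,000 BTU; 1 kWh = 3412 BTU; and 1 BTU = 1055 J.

Heat load = 32000 MJ = 32,000,000,000 J / 1055 = 30,331,754 BTU
Gas: input = 30,331,754 / 0.745 = 40,713,763 BTU = 407.1 therm → 407.1 × $1.32 = $537.42
Heat pump: 30,331,754 BTU / 3412 = 8,890 kWh heat; / 4.3 = 2,067 kWh in → × $0.177 = $365.93
Difference = |$537.42 − $365.93| = $171.50

$171.50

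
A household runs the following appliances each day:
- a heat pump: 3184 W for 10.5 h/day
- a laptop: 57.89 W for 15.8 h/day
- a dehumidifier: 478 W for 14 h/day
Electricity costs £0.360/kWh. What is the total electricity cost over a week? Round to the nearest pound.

heat pump: 3184 W × 10.5 h × 7 d = 234,024 Wh = 234 kWh
laptop: 57.89 W × 15.8 h × 7 d = 6,403 Wh = 6.403 kWh
dehumidifier: 478 W × 14 h × 7 d = 46,844 Wh = 46.84 kWh
Total energy = 234 + 6.403 + 46.84 = 287.3 kWh
Cost = 287.3 kWh × £0.360 = £103.42 ≈ £103

£103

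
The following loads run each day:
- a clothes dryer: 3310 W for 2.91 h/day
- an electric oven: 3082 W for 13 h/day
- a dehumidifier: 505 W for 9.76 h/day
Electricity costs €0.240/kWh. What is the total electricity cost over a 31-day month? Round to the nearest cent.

clothes dryer: 3310 W × 2.91 h × 31 d = 298,595 Wh = 298.6 kWh
electric oven: 3082 W × 13 h × 31 d = 1,242,046 Wh = 1,242 kWh
dehumidifier: 505 W × 9.76 h × 31 d = 152,793 Wh = 152.8 kWh
Total energy = 298.6 + 1,242 + 152.8 = 1,693 kWh
Cost = 1,693 kWh × €0.240 = €406.42

€406.42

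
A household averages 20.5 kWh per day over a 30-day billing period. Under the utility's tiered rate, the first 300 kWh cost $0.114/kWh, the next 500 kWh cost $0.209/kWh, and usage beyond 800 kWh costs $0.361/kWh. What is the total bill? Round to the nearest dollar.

Usage = 20.5 kWh/day × 30 days = 615 kWh
First 300 kWh × $0.114 = $34.20
Next 315 kWh × $0.209 = $65.83
Remaining tier: 0 kWh (not reached)
Total = $100.03 ≈ $100

$100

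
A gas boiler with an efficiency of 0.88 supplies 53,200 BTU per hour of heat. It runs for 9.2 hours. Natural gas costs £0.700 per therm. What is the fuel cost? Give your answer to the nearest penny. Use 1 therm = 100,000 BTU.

Heat delivered = 53,200 BTU/h × 9.2 h = 489,440 BTU
Gas input = 489,440 / 0.88 = 556,182 BTU
= 556,182 / 100,000 = 5.562 therm
Cost = 5.562 × £0.700/therm = £3.89

£3.89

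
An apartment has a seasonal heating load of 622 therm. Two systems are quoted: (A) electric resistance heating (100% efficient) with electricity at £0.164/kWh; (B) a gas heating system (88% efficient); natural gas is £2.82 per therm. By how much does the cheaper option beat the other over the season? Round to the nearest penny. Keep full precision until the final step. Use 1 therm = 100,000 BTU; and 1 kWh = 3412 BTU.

£996.46

Heat load = 622 therm × 100,000 = 62,200,000 BTU
Gas: input = 62,200,000 / 0.88 = 70,681,818 BTU = 706.8 therm → 706.8 × £2.82 = £1,993.23
Electric: 62,200,000 BTU / 3412 = 18,230 kWh → × £0.164 = £2,989.68
Difference = |£1,993.23 − £2,989.68| = £996.46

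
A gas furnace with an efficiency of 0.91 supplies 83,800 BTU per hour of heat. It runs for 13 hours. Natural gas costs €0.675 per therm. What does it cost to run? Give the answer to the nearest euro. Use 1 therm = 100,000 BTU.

€8

Heat delivered = 83,800 BTU/h × 13 h = 1,089,400 BTU
Gas input = 1,089,400 / 0.91 = 1,197,143 BTU
= 1,197,143 / 100,000 = 11.97 therm
Cost = 11.97 × €0.675/therm = €8.08 ≈ €8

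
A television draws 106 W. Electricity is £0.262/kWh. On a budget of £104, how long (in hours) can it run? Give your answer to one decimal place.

3744.8 h

Energy budget = £104 / £0.262 per kWh = 396.9 kWh = 396,947 Wh
Runtime = 396,947 Wh / 106 W = 3,745 h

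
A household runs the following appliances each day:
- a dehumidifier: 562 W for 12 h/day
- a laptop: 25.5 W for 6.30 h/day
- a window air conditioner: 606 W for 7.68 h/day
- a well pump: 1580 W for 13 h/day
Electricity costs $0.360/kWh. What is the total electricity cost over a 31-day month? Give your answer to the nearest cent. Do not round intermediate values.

$358.22

dehumidifier: 562 W × 12 h × 31 d = 209,064 Wh = 209.1 kWh
laptop: 25.5 W × 6.30 h × 31 d = 4,980 Wh = 4.98 kWh
window air conditioner: 606 W × 7.68 h × 31 d = 144,276 Wh = 144.3 kWh
well pump: 1580 W × 13 h × 31 d = 636,740 Wh = 636.7 kWh
Total energy = 209.1 + 4.98 + 144.3 + 636.7 = 995.1 kWh
Cost = 995.1 kWh × $0.360 = $358.22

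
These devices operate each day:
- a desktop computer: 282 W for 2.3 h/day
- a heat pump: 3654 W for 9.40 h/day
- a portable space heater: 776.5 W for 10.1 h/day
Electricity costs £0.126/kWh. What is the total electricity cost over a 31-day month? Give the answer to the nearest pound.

desktop computer: 282 W × 2.3 h × 31 d = 20,107 Wh = 20.11 kWh
heat pump: 3654 W × 9.40 h × 31 d = 1,064,776 Wh = 1,065 kWh
portable space heater: 776.5 W × 10.1 h × 31 d = 243,122 Wh = 243.1 kWh
Total energy = 20.11 + 1,065 + 243.1 = 1,328 kWh
Cost = 1,328 kWh × £0.126 = £167.33 ≈ £167

£167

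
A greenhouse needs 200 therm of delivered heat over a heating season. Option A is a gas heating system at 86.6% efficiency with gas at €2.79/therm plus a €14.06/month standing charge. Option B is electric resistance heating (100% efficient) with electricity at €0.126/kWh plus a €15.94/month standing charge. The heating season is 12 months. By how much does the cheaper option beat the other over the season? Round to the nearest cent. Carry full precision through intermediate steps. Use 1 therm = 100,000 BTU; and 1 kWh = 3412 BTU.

Heat load = 200 therm × 100,000 = 20,000,000 BTU
Gas: input = 20,000,000 / 0.866 = 23,094,688 BTU = 230.9 therm → 230.9 × €2.79 = €644.34; + 12 × €14.06 standing = €813.06
Electric: 20,000,000 BTU / 3412 = 5,862 kWh → × €0.126 = €738.57; + 12 × €15.94 standing = €929.85
Difference = |€813.06 − €929.85| = €116.79

€116.79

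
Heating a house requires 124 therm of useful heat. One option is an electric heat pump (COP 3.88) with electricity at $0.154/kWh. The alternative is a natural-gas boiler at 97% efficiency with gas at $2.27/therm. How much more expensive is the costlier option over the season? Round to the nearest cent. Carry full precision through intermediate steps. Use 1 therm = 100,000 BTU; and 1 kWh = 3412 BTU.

$145.94

Heat load = 124 therm × 100,000 = 12,400,000 BTU
Gas: input = 12,400,000 / 0.97 = 12,783,505 BTU = 127.8 therm → 127.8 × $2.27 = $290.19
Heat pump: 12,400,000 BTU / 3412 = 3,634 kWh heat; / 3.88 = 936.7 kWh in → × $0.154 = $144.25
Difference = |$290.19 − $144.25| = $145.94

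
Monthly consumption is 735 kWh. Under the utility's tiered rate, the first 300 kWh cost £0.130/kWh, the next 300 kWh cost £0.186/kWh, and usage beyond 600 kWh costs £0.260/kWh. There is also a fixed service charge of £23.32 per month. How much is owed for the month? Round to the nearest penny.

£153.22

First 300 kWh × £0.130 = £39.00
Next 300 kWh × £0.186 = £55.80
Remaining 135 kWh × £0.260 = £35.10
Energy charge = £129.90; + service £23.32 = £153.22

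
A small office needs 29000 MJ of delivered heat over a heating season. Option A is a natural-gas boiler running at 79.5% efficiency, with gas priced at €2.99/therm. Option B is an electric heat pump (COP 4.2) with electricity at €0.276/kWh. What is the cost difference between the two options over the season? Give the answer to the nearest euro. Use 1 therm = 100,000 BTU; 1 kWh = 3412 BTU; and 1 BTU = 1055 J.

Heat load = 29000 MJ = 29,000,000,000 J / 1055 = 27,488,152 BTU
Gas: input = 27,488,152 / 0.795 = 34,576,291 BTU = 345.8 therm → 345.8 × €2.99 = €1,033.83
Heat pump: 27,488,152 BTU / 3412 = 8,056 kWh heat; / 4.2 = 1,918 kWh in → × €0.276 = €529.42
Difference = |€1,033.83 − €529.42| = €504.42 ≈ €504

€504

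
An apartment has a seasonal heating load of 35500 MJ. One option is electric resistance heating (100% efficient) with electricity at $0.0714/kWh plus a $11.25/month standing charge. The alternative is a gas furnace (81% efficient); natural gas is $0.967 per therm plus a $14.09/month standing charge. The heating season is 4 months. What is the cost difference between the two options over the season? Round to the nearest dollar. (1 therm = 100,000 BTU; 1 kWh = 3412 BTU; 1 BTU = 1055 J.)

Heat load = 35500 MJ = 35,500,000,000 J / 1055 = 33,649,289 BTU
Gas: input = 33,649,289 / 0.81 = 41,542,332 BTU = 415.4 therm → 415.4 × $0.967 = $401.71; + 4 × $14.09 standing = $458.07
Electric: 33,649,289 BTU / 3412 = 9,862 kWh → × $0.0714 = $704.15; + 4 × $11.25 standing = $749.15
Difference = |$458.07 − $749.15| = $291.08 ≈ $291

$291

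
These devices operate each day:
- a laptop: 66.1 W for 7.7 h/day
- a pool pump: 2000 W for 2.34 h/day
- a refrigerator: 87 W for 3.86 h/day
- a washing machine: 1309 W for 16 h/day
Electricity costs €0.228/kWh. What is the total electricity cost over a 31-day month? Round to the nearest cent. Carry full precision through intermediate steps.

laptop: 66.1 W × 7.7 h × 31 d = 15,778 Wh = 15.78 kWh
pool pump: 2000 W × 2.34 h × 31 d = 145,080 Wh = 145.1 kWh
refrigerator: 87 W × 3.86 h × 31 d = 10,410 Wh = 10.41 kWh
washing machine: 1309 W × 16 h × 31 d = 649,264 Wh = 649.3 kWh
Total energy = 15.78 + 145.1 + 10.41 + 649.3 = 820.5 kWh
Cost = 820.5 kWh × €0.228 = €187.08

€187.08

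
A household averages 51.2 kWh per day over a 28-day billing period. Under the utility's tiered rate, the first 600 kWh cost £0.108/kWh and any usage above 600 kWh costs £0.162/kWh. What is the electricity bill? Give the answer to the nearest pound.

£200

Usage = 51.2 kWh/day × 28 days = 1433.6 kWh
First 600 kWh × £0.108 = £64.80
Remaining 833.6 kWh × £0.162 = £135.04
Total = £199.84 ≈ £200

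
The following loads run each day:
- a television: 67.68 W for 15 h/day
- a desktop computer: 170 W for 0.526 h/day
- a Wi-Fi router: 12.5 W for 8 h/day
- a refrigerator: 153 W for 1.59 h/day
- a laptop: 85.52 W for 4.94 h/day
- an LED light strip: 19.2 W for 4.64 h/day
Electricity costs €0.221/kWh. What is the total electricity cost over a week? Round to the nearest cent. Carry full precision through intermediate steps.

television: 67.68 W × 15 h × 7 d = 7,106 Wh = 7.106 kWh
desktop computer: 170 W × 0.526 h × 7 d = 626 Wh = 0.6259 kWh
Wi-Fi router: 12.5 W × 8 h × 7 d = 700 Wh = 0.7 kWh
refrigerator: 153 W × 1.59 h × 7 d = 1,703 Wh = 1.703 kWh
laptop: 85.52 W × 4.94 h × 7 d = 2,957 Wh = 2.957 kWh
LED light strip: 19.2 W × 4.64 h × 7 d = 624 Wh = 0.6236 kWh
Total energy = 7.106 + 0.6259 + 0.7 + 1.703 + 2.957 + 0.6236 = 13.72 kWh
Cost = 13.72 kWh × €0.221 = €3.03

€3.03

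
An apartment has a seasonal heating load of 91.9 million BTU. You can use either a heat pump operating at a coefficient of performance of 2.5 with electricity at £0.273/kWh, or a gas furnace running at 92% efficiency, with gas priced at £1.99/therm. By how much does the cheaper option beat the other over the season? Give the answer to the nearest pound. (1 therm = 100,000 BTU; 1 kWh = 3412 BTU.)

Heat load = 91.9 × 10⁶ BTU = 91,900,000 BTU
Gas: input = 91,900,000 / 0.92 = 99,891,304 BTU = 998.9 therm → 998.9 × £1.99 = £1,987.84
Heat pump: 91,900,000 BTU / 3412 = 26,930 kWh heat; / 2.5 = 10,770 kWh in → × £0.273 = £2,941.23
Difference = |£1,987.84 − £2,941.23| = £953.39 ≈ £953

£953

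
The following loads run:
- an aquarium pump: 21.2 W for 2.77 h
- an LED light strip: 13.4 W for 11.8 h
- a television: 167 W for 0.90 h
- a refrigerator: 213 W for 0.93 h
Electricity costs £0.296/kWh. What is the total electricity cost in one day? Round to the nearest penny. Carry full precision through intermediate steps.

aquarium pump: 21.2 W × 2.77 h = 59 Wh = 0.05872 kWh
LED light strip: 13.4 W × 11.8 h = 158 Wh = 0.1581 kWh
television: 167 W × 0.90 h = 150 Wh = 0.1503 kWh
refrigerator: 213 W × 0.93 h = 198 Wh = 0.1981 kWh
Total energy = 0.05872 + 0.1581 + 0.1503 + 0.1981 = 0.5652 kWh
Cost = 0.5652 kWh × £0.296 = £0.17

£0.17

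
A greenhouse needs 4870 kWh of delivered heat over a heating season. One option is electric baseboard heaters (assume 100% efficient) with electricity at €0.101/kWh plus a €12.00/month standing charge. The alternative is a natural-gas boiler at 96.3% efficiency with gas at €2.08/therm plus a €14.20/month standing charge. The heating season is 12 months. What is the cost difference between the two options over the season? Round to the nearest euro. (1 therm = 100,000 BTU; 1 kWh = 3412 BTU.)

€107

Heat load = 4870 kWh × 3412 = 16,616,440 BTU
Gas: input = 16,616,440 / 0.963 = 17,254,870 BTU = 172.5 therm → 172.5 × €2.08 = €358.90; + 12 × €14.20 standing = €529.30
Electric: 16,616,440 BTU / 3412 = 4,870 kWh → × €0.101 = €491.87; + 12 × €12.00 standing = €635.87
Difference = |€529.30 − €635.87| = €106.57 ≈ €107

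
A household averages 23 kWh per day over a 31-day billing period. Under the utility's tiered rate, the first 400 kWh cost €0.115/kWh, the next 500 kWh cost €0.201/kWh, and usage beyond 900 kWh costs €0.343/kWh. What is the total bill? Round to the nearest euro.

€109

Usage = 23 kWh/day × 31 days = 713 kWh
First 400 kWh × €0.115 = €46.00
Next 313 kWh × €0.201 = €62.91
Remaining tier: 0 kWh (not reached)
Total = €108.91 ≈ €109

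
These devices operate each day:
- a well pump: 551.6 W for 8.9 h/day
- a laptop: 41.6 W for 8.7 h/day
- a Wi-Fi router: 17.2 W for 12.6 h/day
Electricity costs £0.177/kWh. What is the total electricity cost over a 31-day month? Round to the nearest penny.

£30.11

well pump: 551.6 W × 8.9 h × 31 d = 152,186 Wh = 152.2 kWh
laptop: 41.6 W × 8.7 h × 31 d = 11,220 Wh = 11.22 kWh
Wi-Fi router: 17.2 W × 12.6 h × 31 d = 6,718 Wh = 6.718 kWh
Total energy = 152.2 + 11.22 + 6.718 = 170.1 kWh
Cost = 170.1 kWh × £0.177 = £30.11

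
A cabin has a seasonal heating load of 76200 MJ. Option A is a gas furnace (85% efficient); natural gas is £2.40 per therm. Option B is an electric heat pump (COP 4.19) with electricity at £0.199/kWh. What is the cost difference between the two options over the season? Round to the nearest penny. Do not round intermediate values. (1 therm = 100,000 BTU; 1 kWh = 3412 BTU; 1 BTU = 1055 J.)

Heat load = 76200 MJ = 76,200,000,000 J / 1055 = 72,227,488 BTU
Gas: input = 72,227,488 / 0.85 = 84,973,515 BTU = 849.7 therm → 849.7 × £2.40 = £2,039.36
Heat pump: 72,227,488 BTU / 3412 = 21,170 kWh heat; / 4.19 = 5,052 kWh in → × £0.199 = £1,005.39
Difference = |£2,039.36 − £1,005.39| = £1,033.98

£1033.98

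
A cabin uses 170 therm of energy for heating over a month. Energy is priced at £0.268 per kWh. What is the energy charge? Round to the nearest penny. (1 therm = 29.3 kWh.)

£1334.91

170 therm × (29.3 kWh/therm) = 4,981 kWh
Cost = 4,981 kWh × £0.268/kWh = £1,334.91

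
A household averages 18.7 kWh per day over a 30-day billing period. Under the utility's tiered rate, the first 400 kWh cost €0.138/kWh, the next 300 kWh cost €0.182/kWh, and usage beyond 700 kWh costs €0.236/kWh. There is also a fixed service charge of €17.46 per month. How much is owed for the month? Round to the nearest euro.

€102

Usage = 18.7 kWh/day × 30 days = 561 kWh
First 400 kWh × €0.138 = €55.20
Next 161 kWh × €0.182 = €29.30
Remaining tier: 0 kWh (not reached)
Energy charge = €84.50; + service €17.46 = €101.96 ≈ €102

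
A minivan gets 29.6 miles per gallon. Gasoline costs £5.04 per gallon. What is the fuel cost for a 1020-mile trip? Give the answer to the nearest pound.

£174

Fuel = 1020 mi / 29.6 mpg = 34.46 gal
Cost = 34.46 gal × £5.04/gal = £173.68 ≈ £174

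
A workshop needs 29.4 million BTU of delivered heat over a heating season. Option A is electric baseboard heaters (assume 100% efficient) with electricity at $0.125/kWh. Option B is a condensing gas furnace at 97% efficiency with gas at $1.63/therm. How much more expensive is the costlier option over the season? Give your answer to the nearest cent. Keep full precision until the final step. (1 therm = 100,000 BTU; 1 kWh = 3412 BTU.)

$583.04

Heat load = 29.4 × 10⁶ BTU = 29,400,000 BTU
Gas: input = 29,400,000 / 0.97 = 30,309,278 BTU = 303.1 therm → 303.1 × $1.63 = $494.04
Electric: 29,400,000 BTU / 3412 = 8,617 kWh → × $0.125 = $1,077.08
Difference = |$494.04 − $1,077.08| = $583.04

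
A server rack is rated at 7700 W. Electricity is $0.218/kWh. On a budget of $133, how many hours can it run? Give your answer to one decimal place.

79.2 h

Energy budget = $133 / $0.218 per kWh = 610.1 kWh = 610,092 Wh
Runtime = 610,092 Wh / 7700 W = 79.23 h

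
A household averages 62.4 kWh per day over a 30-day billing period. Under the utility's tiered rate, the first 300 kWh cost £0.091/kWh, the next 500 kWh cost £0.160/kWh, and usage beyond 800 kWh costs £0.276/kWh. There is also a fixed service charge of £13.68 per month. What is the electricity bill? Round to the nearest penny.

Usage = 62.4 kWh/day × 30 days = 1872 kWh
First 300 kWh × £0.091 = £27.30
Next 500 kWh × £0.160 = £80.00
Remaining 1072 kWh × £0.276 = £295.87
Energy charge = £403.17; + service £13.68 = £416.85

£416.85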